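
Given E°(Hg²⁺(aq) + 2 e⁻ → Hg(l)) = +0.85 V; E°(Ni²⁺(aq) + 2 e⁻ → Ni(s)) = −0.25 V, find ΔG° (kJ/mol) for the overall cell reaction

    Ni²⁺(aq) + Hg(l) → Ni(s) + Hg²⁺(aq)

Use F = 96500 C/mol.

+212 kJ/mol

In the reaction as written Ni²⁺(aq) is reduced, so the Ni²⁺/Ni couple is the cathode and Hg²⁺/Hg is the anode.
E°cell = −0.25 − (+0.85) = −1.10 V; balancing electrons gives n = 2.
ΔG° = −nFE°cell = −(2)(96500)(−1.10) J/mol = +212 kJ/mol.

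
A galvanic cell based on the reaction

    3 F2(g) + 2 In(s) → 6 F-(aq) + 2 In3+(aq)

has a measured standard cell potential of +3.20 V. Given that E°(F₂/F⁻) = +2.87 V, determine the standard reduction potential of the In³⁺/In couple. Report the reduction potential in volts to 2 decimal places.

In the reaction as written the F₂/F⁻ couple is reduced (cathode) and In³⁺/In is oxidized (anode), so E°cell = E°(F₂/F⁻) − E°(In³⁺/In).
E°(In³⁺/In) = E°(cathode) − E°cell = +2.87 − (+3.20) = −0.33 V.

−0.33 V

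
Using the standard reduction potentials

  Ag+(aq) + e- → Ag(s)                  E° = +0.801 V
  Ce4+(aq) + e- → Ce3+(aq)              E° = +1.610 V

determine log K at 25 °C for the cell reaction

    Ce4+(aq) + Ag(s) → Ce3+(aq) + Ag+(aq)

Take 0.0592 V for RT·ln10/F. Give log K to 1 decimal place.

The Ce⁴⁺/Ce³⁺ couple is reduced (cathode); E°cell = +1.610 − (+0.801) = +0.809 V with n = 1.
At equilibrium E = 0, so log K = nE°cell / 0.0592 = (1)(+0.809) / 0.0592 = 13.7.

log K = 13.7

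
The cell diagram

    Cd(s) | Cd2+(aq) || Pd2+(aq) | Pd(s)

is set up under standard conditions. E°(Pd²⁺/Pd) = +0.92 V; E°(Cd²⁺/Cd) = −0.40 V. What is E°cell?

By convention the left-hand electrode in cell notation is the anode (oxidation) and the right-hand electrode is the cathode (reduction).
E°cell = E°(right) − E°(left) = +0.92 − (−0.40) = +1.32 V.

+1.32 V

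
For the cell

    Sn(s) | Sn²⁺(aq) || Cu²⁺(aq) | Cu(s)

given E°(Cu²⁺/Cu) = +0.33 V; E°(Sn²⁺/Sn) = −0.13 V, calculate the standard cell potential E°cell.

By convention the left-hand electrode in cell notation is the anode (oxidation) and the right-hand electrode is the cathode (reduction).
E°cell = E°(right) − E°(left) = +0.33 − (−0.13) = +0.46 V.

+0.46 V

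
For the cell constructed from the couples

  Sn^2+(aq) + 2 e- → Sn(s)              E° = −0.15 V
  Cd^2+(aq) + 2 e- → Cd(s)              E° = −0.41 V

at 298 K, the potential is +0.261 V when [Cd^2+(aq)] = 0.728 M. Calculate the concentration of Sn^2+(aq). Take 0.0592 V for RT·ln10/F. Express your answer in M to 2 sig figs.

0.79 M

The Sn²⁺/Sn couple has the larger reduction potential, so it is the cathode: E°cell = −0.15 − (−0.41) = +0.26 V and n = 2.
Rearranging E = E° − (0.0592/n)·log Q gives log Q = 2(+0.26 − (+0.261))/0.0592 = −0.034.
For Sn^2+(aq) + Cd(s) → Sn(s) + Cd^2+(aq), the reaction quotient is Q = [Cd^2+(aq)] / [Sn^2+(aq)].
Solving for the unknown gives log [Sn^2+(aq)] = −0.104, so [Sn^2+(aq)] ≈ 0.79 M.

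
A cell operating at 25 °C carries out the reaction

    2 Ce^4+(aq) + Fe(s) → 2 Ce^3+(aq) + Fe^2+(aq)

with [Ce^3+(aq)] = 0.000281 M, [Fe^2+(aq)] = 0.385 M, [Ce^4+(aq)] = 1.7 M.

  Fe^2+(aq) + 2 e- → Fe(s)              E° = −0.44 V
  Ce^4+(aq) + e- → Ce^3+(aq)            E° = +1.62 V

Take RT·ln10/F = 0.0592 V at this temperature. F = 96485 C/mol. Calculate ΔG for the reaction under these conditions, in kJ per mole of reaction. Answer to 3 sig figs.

With Ce⁴⁺/Ce³⁺ reduced at the cathode, E°cell = +1.62 − (−0.44) = +2.06 V and n = 2.
Here Q = ([Ce^3+(aq)]^2·[Fe^2+(aq)]) / [Ce^4+(aq)]^2 = 1.05×10^−8 (log Q = −7.978), giving E = +2.06 − (0.0592/2)·(−7.978) = +2.2961 V.
Finally ΔG = −nFE = −(2)(96485 C/mol)(+2.2961 V) = −443 kJ/mol.

−443 kJ/mol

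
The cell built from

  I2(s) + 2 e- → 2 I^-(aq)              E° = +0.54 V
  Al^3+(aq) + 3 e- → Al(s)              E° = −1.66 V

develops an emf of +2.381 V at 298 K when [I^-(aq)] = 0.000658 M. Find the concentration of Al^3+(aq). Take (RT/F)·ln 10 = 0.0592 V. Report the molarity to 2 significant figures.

I₂/I⁻ is the cathode (higher E°); E°cell = +0.54 − (−1.66) = +2.20 V with n = 6.
From the Nernst equation, log Q = n(E° − E)/0.0592 = 6·(+2.20 − (+2.381))/0.0592 = −18.345.
Balancing electrons gives 3 I2(s) + 2 Al(s) → 6 I^-(aq) + 2 Al^3+(aq); thus Q = [I^-(aq)]^6·[Al^3+(aq)]^2.
Substituting the known concentrations and solving, log [Al^3+(aq)] = 0.373 and [Al^3+(aq)] = 2.4 M.

2.4 M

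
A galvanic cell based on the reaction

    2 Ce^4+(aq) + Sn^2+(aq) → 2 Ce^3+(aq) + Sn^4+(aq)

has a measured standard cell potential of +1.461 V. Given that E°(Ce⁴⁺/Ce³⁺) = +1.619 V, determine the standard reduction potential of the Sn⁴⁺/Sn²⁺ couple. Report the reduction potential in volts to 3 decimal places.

+0.158 V

In the reaction as written the Ce⁴⁺/Ce³⁺ couple is reduced (cathode) and Sn⁴⁺/Sn²⁺ is oxidized (anode), so E°cell = E°(Ce⁴⁺/Ce³⁺) − E°(Sn⁴⁺/Sn²⁺).
E°(Sn⁴⁺/Sn²⁺) = E°(cathode) − E°cell = +1.619 − (+1.461) = +0.158 V.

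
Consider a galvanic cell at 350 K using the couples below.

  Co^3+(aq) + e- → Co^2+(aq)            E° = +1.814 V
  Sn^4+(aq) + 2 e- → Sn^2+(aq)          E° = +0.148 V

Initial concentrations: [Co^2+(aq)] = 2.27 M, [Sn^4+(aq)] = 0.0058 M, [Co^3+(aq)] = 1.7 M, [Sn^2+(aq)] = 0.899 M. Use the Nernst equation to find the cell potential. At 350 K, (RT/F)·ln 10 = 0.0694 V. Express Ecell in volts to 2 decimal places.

+1.73 V

The Co³⁺/Co²⁺ couple has the more positive E°, so it is the cathode; Sn⁴⁺/Sn²⁺ is the anode.
E°cell = +1.814 − (+0.148) = +1.666 V, with n = 2 electrons transferred.
Balancing gives 2 Co^3+(aq) + Sn^2+(aq) → 2 Co^2+(aq) + Sn^4+(aq); hence Q = ([Co^2+(aq)]^2·[Sn^4+(aq)]) / ([Co^3+(aq)]^2·[Sn^2+(aq)]) = 0.0115 (log Q = −1.939).
By the Nernst equation, E = +1.666 − (0.0694/2)·(−1.939) = +1.73 V.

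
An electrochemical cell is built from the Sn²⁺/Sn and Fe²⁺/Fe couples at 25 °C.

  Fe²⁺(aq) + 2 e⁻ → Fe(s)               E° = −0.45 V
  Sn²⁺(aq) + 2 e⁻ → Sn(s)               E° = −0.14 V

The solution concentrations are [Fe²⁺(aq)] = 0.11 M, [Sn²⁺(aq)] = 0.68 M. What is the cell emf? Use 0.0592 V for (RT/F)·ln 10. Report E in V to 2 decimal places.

Since E°(Sn²⁺/Sn) > E°(Fe²⁺/Fe), Sn²⁺/Sn serves as the cathode.
The standard potential is −0.14 − (−0.45) = +0.31 V and the balanced reaction transfers n = 2 electrons.
For the overall reaction Sn²⁺(aq) + Fe(s) → Sn(s) + Fe²⁺(aq), Q = [Fe²⁺(aq)] / [Sn²⁺(aq)] = 0.162, giving log Q = −0.791.
E = E° − (0.0592/n)·log Q = +0.31 − (0.0592/2)(−0.791) = +0.33 V.

+0.33 V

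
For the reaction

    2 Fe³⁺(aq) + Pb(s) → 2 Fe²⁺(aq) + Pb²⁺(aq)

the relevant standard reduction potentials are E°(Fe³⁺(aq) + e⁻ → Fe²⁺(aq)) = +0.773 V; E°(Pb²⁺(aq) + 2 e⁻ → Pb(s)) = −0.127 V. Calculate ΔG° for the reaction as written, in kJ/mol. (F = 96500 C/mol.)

−174 kJ/mol

In the reaction as written Fe³⁺(aq) is reduced, so the Fe³⁺/Fe²⁺ couple is the cathode and Pb²⁺/Pb is the anode.
E°cell = +0.773 − (−0.127) = +0.900 V; balancing electrons gives n = 2.
ΔG° = −nFE°cell = −(2)(96500)(+0.900) J/mol = −174 kJ/mol.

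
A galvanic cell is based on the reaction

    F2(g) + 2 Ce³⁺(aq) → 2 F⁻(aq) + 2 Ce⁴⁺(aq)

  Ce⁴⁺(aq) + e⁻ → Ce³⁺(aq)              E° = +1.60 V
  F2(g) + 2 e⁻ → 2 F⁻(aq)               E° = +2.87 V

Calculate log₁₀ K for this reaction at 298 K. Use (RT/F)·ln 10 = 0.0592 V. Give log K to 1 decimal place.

The F₂/F⁻ couple is reduced (cathode); E°cell = +2.87 − (+1.60) = +1.27 V with n = 2.
At equilibrium E = 0, so log K = nE°cell / 0.0592 = (2)(+1.27) / 0.0592 = 42.9.

log K = 42.9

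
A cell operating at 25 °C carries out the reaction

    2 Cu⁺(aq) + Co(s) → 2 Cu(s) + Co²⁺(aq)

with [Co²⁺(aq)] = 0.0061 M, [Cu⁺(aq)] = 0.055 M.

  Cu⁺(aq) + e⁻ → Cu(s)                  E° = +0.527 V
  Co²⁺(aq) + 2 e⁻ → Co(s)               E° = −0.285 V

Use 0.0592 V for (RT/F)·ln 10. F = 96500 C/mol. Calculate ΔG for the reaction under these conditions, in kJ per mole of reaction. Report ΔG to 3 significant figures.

−155 kJ/mol

E°cell = +0.527 − (−0.285) = +0.812 V; the balanced reaction transfers n = 2 electrons.
Q = [Co²⁺(aq)] / [Cu⁺(aq)]^2 = 2.02, so log Q = 0.305 and E = +0.812 − (0.0592/2)(0.305) = +0.8030 V.
ΔG = −nFE = −(2)(96500)(+0.8030) J/mol = −155 kJ/mol.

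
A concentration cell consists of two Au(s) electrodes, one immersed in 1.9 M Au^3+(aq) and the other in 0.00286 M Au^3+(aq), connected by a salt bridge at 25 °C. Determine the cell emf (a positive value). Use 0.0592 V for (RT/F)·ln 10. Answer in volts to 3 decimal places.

For a concentration cell E°cell = 0, since both electrodes use the same couple.
The compartment with the higher Au^3+(aq) concentration (1.9 M) acts as the cathode; ions are reduced there and produced at the dilute (0.00286 M) anode.
With n = 3, Ecell = −(0.0592/3)·log([dilute]/[conc]) = −(0.0592/3)·log(0.00286/1.9) = +0.056 V.

0.056 V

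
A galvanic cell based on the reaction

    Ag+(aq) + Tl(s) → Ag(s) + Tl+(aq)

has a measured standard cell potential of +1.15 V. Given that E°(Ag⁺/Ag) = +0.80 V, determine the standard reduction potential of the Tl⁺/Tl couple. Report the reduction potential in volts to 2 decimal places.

In the reaction as written the Ag⁺/Ag couple is reduced (cathode) and Tl⁺/Tl is oxidized (anode), so E°cell = E°(Ag⁺/Ag) − E°(Tl⁺/Tl).
E°(Tl⁺/Tl) = E°(cathode) − E°cell = +0.80 − (+1.15) = −0.35 V.

−0.35 V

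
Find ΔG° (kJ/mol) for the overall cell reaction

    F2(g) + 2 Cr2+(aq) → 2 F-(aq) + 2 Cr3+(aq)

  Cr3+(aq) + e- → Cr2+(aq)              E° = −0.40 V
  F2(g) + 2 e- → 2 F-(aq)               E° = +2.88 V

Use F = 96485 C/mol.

−633 kJ/mol

In the reaction as written F2(g) is reduced, so the F₂/F⁻ couple is the cathode and Cr³⁺/Cr²⁺ is the anode.
E°cell = +2.88 − (−0.40) = +3.28 V; balancing electrons gives n = 2.
ΔG° = −nFE°cell = −(2)(96485)(+3.28) J/mol = −633 kJ/mol.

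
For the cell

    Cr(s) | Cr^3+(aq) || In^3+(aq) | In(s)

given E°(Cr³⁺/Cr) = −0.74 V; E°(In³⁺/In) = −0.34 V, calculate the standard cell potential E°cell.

By convention the left-hand electrode in cell notation is the anode (oxidation) and the right-hand electrode is the cathode (reduction).
E°cell = E°(right) − E°(left) = −0.34 − (−0.74) = +0.40 V.

+0.40 V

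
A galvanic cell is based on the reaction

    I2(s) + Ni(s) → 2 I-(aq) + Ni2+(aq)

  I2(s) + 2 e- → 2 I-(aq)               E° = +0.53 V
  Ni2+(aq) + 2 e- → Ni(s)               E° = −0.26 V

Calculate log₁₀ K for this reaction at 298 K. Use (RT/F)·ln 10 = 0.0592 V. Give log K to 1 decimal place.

log K = 26.7

The I₂/I⁻ couple is reduced (cathode); E°cell = +0.53 − (−0.26) = +0.79 V with n = 2.
At equilibrium E = 0, so log K = nE°cell / 0.0592 = (2)(+0.79) / 0.0592 = 26.7.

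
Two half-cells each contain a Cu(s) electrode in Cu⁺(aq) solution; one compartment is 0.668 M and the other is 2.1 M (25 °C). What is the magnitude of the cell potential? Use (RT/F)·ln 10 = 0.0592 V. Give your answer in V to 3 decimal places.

0.029 V

For a concentration cell E°cell = 0, since both electrodes use the same couple.
The compartment with the higher Cu⁺(aq) concentration (2.1 M) acts as the cathode; ions are reduced there and produced at the dilute (0.668 M) anode.
With n = 1, Ecell = −(0.0592/1)·log([dilute]/[conc]) = −(0.0592/1)·log(0.668/2.1) = +0.029 V.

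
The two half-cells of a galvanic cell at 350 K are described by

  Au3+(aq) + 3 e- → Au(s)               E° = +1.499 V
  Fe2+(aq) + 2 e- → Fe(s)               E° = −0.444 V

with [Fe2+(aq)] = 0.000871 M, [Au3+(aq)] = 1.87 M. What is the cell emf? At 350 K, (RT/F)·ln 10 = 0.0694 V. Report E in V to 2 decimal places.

Since E°(Au³⁺/Au) > E°(Fe²⁺/Fe), Au³⁺/Au serves as the cathode.
The standard potential is +1.499 − (−0.444) = +1.943 V and the balanced reaction transfers n = 6 electrons.
For the overall reaction 2 Au3+(aq) + 3 Fe(s) → 2 Au(s) + 3 Fe2+(aq), Q = [Fe2+(aq)]^3 / [Au3+(aq)]^2 = 1.89×10^−10, giving log Q = −9.724.
By the Nernst equation, E = +1.943 − (0.0694/6)·(−9.724) = +2.06 V.

+2.06 V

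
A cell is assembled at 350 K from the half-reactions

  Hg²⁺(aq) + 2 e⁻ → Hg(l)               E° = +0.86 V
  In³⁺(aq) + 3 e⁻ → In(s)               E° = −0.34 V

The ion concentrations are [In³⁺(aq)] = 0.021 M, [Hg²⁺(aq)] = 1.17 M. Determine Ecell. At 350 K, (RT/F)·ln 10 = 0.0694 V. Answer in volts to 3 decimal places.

Since E°(Hg²⁺/Hg) > E°(In³⁺/In), Hg²⁺/Hg serves as the cathode.
E°cell = E°cat − E°an = +0.86 − (−0.34) = +1.20 V; n = 6.
Balancing gives 3 Hg²⁺(aq) + 2 In(s) → 3 Hg(l) + 2 In³⁺(aq); hence Q = [In³⁺(aq)]^2 / [Hg²⁺(aq)]^3 = 0.000275 (log Q = −3.560).
E = E° − (0.0694/n)·log Q = +1.20 − (0.0694/6)(−3.560) = +1.241 V.

+1.241 V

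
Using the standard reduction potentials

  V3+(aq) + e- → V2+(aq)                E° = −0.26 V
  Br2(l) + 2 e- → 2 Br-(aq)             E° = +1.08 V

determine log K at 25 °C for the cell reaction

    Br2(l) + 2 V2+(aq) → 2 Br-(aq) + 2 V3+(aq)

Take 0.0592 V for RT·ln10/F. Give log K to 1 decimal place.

log K = 45.3

The Br₂/Br⁻ couple is reduced (cathode); E°cell = +1.08 − (−0.26) = +1.34 V with n = 2.
At equilibrium E = 0, so log K = nE°cell / 0.0592 = (2)(+1.34) / 0.0592 = 45.3.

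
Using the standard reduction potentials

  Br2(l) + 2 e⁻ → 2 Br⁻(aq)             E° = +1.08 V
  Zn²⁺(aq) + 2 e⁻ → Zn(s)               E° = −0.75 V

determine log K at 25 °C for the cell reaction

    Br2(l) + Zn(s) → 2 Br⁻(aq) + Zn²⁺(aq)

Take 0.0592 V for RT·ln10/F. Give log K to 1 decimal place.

log K = 61.8

The Br₂/Br⁻ couple is reduced (cathode); E°cell = +1.08 − (−0.75) = +1.83 V with n = 2.
At equilibrium E = 0, so log K = nE°cell / 0.0592 = (2)(+1.83) / 0.0592 = 61.8.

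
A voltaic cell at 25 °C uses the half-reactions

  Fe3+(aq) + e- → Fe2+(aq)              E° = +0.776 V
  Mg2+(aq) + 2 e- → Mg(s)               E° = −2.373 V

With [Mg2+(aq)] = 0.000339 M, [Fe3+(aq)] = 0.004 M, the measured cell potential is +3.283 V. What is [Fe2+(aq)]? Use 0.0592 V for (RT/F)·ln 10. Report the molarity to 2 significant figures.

0.0012 M

The Fe³⁺/Fe²⁺ couple has the larger reduction potential, so it is the cathode: E°cell = +0.776 − (−2.373) = +3.149 V and n = 2.
From the Nernst equation, log Q = n(E° − E)/0.0592 = 2·(+3.149 − (+3.283))/0.0592 = −4.527.
Balancing electrons gives 2 Fe3+(aq) + Mg(s) → 2 Fe2+(aq) + Mg2+(aq); thus Q = ([Fe2+(aq)]^2·[Mg2+(aq)]) / [Fe3+(aq)]^2.
Solving for the unknown gives log [Fe2+(aq)] = −2.927, so [Fe2+(aq)] ≈ 0.0012 M.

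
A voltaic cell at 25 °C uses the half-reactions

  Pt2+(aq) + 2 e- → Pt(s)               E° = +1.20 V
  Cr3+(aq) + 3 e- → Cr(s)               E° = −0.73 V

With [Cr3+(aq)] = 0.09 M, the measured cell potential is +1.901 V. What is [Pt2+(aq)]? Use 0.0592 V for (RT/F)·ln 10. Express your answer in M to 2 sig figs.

With Pt²⁺/Pt at the cathode and Cr³⁺/Cr at the anode, E°cell = +1.20 − (−0.73) = +1.93 V (n = 6).
Since E = E° − (0.0592/n)·log Q, log Q = n(E° − E)/0.0592 = 2.939.
Balancing electrons gives 3 Pt2+(aq) + 2 Cr(s) → 3 Pt(s) + 2 Cr3+(aq); thus Q = [Cr3+(aq)]^2 / [Pt2+(aq)]^3.
Isolating [Pt2+(aq)] in Q = 10^{2.939} yields log [Pt2+(aq)] = −1.677, i.e. 0.021 M.

0.021 M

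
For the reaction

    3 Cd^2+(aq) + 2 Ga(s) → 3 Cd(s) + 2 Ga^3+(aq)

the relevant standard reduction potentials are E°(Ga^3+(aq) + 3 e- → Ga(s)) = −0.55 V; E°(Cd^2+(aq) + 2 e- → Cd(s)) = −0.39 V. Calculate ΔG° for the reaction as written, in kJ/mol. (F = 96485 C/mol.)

−92.6 kJ/mol

In the reaction as written Cd^2+(aq) is reduced, so the Cd²⁺/Cd couple is the cathode and Ga³⁺/Ga is the anode.
E°cell = −0.39 − (−0.55) = +0.16 V; balancing electrons gives n = 6.
ΔG° = −nFE°cell = −(6)(96485)(+0.16) J/mol = −92.6 kJ/mol.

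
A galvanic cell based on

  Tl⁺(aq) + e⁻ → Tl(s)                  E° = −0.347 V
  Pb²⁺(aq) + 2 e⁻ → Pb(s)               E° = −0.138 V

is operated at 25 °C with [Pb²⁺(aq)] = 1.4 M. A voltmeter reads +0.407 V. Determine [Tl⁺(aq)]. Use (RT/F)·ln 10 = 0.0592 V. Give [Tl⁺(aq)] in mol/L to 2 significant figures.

0.00054 M

The Pb²⁺/Pb couple has the larger reduction potential, so it is the cathode: E°cell = −0.138 − (−0.347) = +0.209 V and n = 2.
From the Nernst equation, log Q = n(E° − E)/0.0592 = 2·(+0.209 − (+0.407))/0.0592 = −6.689.
Balancing electrons gives Pb²⁺(aq) + 2 Tl(s) → Pb(s) + 2 Tl⁺(aq); thus Q = [Tl⁺(aq)]^2 / [Pb²⁺(aq)].
Isolating [Tl⁺(aq)] in Q = 10^{−6.689} yields log [Tl⁺(aq)] = −3.271, i.e. 0.00054 M.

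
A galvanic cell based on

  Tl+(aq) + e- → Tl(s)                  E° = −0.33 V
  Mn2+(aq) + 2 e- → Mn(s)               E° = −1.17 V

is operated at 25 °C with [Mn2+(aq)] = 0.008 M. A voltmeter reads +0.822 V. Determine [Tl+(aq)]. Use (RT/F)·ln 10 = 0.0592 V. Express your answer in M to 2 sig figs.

The Tl⁺/Tl couple has the larger reduction potential, so it is the cathode: E°cell = −0.33 − (−1.17) = +0.84 V and n = 2.
Since E = E° − (0.0592/n)·log Q, log Q = n(E° − E)/0.0592 = 0.608.
Balancing electrons gives 2 Tl+(aq) + Mn(s) → 2 Tl(s) + Mn2+(aq); thus Q = [Mn2+(aq)] / [Tl+(aq)]^2.
Isolating [Tl+(aq)] in Q = 10^{0.608} yields log [Tl+(aq)] = −1.352, i.e. 0.044 M.

0.044 M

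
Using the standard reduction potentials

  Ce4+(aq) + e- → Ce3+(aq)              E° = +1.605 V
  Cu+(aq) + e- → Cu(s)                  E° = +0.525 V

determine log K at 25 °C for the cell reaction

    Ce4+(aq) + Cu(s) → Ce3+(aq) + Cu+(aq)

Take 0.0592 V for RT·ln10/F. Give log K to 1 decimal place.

log K = 18.2

The Ce⁴⁺/Ce³⁺ couple is reduced (cathode); E°cell = +1.605 − (+0.525) = +1.080 V with n = 1.
At equilibrium E = 0, so log K = nE°cell / 0.0592 = (1)(+1.080) / 0.0592 = 18.2.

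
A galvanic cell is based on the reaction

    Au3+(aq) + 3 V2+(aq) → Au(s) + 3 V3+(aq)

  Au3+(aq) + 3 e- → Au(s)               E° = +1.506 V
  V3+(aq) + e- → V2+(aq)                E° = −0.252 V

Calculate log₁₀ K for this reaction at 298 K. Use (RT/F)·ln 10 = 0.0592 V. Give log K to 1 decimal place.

The Au³⁺/Au couple is reduced (cathode); E°cell = +1.506 − (−0.252) = +1.758 V with n = 3.
At equilibrium E = 0, so log K = nE°cell / 0.0592 = (3)(+1.758) / 0.0592 = 89.1.

log K = 89.1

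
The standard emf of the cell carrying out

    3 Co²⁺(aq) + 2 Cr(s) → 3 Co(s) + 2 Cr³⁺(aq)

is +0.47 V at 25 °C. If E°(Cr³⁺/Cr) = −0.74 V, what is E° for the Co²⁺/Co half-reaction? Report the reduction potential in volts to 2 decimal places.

−0.27 V

In the reaction as written the Co²⁺/Co couple is reduced (cathode) and Cr³⁺/Cr is oxidized (anode), so E°cell = E°(Co²⁺/Co) − E°(Cr³⁺/Cr).
E°(Co²⁺/Co) = E°cell + E°(anode) = +0.47 + (−0.74) = −0.27 V.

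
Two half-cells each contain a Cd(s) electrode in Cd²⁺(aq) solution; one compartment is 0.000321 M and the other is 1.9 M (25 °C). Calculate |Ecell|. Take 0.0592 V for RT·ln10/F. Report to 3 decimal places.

0.112 V

For a concentration cell E°cell = 0, since both electrodes use the same couple.
The compartment with the higher Cd²⁺(aq) concentration (1.9 M) acts as the cathode; ions are reduced there and produced at the dilute (0.000321 M) anode.
With n = 2, Ecell = −(0.0592/2)·log([dilute]/[conc]) = −(0.0592/2)·log(0.000321/1.9) = +0.112 V.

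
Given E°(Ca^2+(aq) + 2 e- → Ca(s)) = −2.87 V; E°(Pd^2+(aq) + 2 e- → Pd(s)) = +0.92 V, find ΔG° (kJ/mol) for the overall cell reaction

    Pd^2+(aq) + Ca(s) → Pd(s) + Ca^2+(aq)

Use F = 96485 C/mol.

In the reaction as written Pd^2+(aq) is reduced, so the Pd²⁺/Pd couple is the cathode and Ca²⁺/Ca is the anode.
E°cell = +0.92 − (−2.87) = +3.79 V; balancing electrons gives n = 2.
ΔG° = −nFE°cell = −(2)(96485)(+3.79) J/mol = −731 kJ/mol.

−731 kJ/mol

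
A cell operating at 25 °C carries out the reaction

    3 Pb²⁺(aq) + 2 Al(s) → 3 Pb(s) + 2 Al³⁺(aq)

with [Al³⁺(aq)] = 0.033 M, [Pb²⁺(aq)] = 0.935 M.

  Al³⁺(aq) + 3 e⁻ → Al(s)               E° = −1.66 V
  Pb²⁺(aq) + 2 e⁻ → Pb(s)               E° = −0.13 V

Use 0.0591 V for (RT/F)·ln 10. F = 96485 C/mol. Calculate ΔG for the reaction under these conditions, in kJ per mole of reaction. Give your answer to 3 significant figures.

−902 kJ/mol

The standard cell potential is −0.13 − (−1.66) = +1.53 V, with n = 6 electrons in the balanced equation.
Q = [Al³⁺(aq)]^2 / [Pb²⁺(aq)]^3 = 0.00133, so log Q = −2.875 and E = +1.53 − (0.0591/6)(−2.875) = +1.5583 V.
Then ΔG = −nFE = −6 × 96485 × +1.5583 J/mol = −902 kJ/mol.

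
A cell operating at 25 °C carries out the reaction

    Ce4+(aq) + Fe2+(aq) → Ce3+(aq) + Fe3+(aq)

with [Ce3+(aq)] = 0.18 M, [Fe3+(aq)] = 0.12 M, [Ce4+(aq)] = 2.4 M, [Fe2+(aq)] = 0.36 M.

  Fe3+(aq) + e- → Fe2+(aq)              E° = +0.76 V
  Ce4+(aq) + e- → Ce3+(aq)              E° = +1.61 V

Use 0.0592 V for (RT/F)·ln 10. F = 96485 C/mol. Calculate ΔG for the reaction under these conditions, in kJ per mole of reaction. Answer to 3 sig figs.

−91.2 kJ/mol

With Ce⁴⁺/Ce³⁺ reduced at the cathode, E°cell = +1.61 − (+0.76) = +0.85 V and n = 1.
Q = ([Ce3+(aq)]·[Fe3+(aq)]) / ([Ce4+(aq)]·[Fe2+(aq)]) = 0.025, so log Q = −1.602 and E = +0.85 − (0.0592/1)(−1.602) = +0.9448 V.
ΔG = −nFE = −(1)(96485)(+0.9448) J/mol = −91.2 kJ/mol.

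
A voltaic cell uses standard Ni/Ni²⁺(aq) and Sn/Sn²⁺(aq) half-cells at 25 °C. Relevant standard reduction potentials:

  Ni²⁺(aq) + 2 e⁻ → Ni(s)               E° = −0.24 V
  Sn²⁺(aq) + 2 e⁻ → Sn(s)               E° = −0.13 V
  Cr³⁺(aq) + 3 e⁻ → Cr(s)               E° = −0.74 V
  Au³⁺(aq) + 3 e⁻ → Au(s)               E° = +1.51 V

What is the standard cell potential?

+0.11 V

The Sn²⁺/Sn couple has the higher E°, so Sn ion is reduced (cathode) and Ni is oxidized (anode).
E°cell = E°(cathode) − E°(anode) = −0.13 − (−0.24) = +0.11 V.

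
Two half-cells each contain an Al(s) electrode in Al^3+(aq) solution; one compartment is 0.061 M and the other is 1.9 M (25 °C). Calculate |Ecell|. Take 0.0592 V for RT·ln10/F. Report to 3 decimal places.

For a concentration cell E°cell = 0, since both electrodes use the same couple.
The compartment with the higher Al^3+(aq) concentration (1.9 M) acts as the cathode; ions are reduced there and produced at the dilute (0.061 M) anode.
With n = 3, Ecell = −(0.0592/3)·log([dilute]/[conc]) = −(0.0592/3)·log(0.061/1.9) = +0.029 V.

0.029 V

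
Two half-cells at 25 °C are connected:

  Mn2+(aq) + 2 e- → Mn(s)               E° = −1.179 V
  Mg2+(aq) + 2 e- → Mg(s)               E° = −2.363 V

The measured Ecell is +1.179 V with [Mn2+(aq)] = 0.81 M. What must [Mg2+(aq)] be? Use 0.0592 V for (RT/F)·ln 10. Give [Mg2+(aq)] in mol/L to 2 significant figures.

1.2 M

With Mn²⁺/Mn at the cathode and Mg²⁺/Mg at the anode, E°cell = −1.179 − (−2.363) = +1.184 V (n = 2).
Since E = E° − (0.0592/n)·log Q, log Q = n(E° − E)/0.0592 = 0.169.
Balancing electrons gives Mn2+(aq) + Mg(s) → Mn(s) + Mg2+(aq); thus Q = [Mg2+(aq)] / [Mn2+(aq)].
Isolating [Mg2+(aq)] in Q = 10^{0.169} yields log [Mg2+(aq)] = 0.077, i.e. 1.2 M.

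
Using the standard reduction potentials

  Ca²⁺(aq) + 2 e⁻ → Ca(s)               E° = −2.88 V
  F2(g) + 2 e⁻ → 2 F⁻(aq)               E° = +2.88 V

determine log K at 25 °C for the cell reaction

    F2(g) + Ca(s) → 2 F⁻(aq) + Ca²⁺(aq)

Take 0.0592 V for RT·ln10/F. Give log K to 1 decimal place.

The F₂/F⁻ couple is reduced (cathode); E°cell = +2.88 − (−2.88) = +5.76 V with n = 2.
At equilibrium E = 0, so log K = nE°cell / 0.0592 = (2)(+5.76) / 0.0592 = 194.6.

log K = 194.6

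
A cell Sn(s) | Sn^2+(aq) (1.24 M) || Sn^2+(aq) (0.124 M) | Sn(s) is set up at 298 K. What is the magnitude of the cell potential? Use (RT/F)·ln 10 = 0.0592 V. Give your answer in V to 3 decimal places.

0.030 V

For a concentration cell E°cell = 0, since both electrodes use the same couple.
The compartment with the higher Sn^2+(aq) concentration (1.24 M) acts as the cathode; ions are reduced there and produced at the dilute (0.124 M) anode.
With n = 2, Ecell = −(0.0592/2)·log([dilute]/[conc]) = −(0.0592/2)·log(0.124/1.24) = +0.030 V.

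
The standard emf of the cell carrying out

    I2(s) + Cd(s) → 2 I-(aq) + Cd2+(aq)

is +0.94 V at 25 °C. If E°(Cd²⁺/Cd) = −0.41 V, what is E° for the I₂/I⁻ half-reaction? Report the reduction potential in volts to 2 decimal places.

In the reaction as written the I₂/I⁻ couple is reduced (cathode) and Cd²⁺/Cd is oxidized (anode), so E°cell = E°(I₂/I⁻) − E°(Cd²⁺/Cd).
E°(I₂/I⁻) = E°cell + E°(anode) = +0.94 + (−0.41) = +0.53 V.

+0.53 V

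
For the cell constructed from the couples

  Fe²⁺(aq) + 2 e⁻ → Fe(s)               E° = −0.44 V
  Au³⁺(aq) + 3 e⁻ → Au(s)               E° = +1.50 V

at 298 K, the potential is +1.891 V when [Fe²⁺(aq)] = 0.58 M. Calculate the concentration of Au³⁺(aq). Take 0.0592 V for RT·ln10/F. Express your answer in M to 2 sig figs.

0.0015 M

With Au³⁺/Au at the cathode and Fe²⁺/Fe at the anode, E°cell = +1.50 − (−0.44) = +1.94 V (n = 6).
From the Nernst equation, log Q = n(E° − E)/0.0592 = 6·(+1.94 − (+1.891))/0.0592 = 4.966.
Balancing electrons gives 2 Au³⁺(aq) + 3 Fe(s) → 2 Au(s) + 3 Fe²⁺(aq); thus Q = [Fe²⁺(aq)]^3 / [Au³⁺(aq)]^2.
Substituting the known concentrations and solving, log [Au³⁺(aq)] = −2.838 and [Au³⁺(aq)] = 0.0015 M.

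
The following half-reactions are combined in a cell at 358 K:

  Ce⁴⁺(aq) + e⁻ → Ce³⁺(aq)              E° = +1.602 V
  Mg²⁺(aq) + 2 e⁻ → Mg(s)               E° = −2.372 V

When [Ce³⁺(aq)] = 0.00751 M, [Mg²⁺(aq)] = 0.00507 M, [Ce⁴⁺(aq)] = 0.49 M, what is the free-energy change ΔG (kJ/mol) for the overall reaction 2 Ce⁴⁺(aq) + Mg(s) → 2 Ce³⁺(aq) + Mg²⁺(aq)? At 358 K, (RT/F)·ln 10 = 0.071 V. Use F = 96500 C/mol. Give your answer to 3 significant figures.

−808 kJ/mol

The standard cell potential is +1.602 − (−2.372) = +3.974 V, with n = 2 electrons in the balanced equation.
The reaction quotient is ([Ce³⁺(aq)]^2·[Mg²⁺(aq)]) / [Ce⁴⁺(aq)]^2 = 1.19×10^−6; by Nernst, E = +3.974 − (0.071/2)(−5.924) = +4.1843 V.
Then ΔG = −nFE = −2 × 96500 × +4.1843 J/mol = −808 kJ/mol.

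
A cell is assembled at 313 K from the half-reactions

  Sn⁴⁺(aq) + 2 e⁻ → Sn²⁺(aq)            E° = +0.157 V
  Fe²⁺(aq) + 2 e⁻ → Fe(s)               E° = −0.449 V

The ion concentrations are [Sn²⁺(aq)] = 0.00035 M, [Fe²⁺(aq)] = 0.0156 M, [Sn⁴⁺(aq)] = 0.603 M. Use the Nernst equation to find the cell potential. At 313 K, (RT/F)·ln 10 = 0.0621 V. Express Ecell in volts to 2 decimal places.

Since E°(Sn⁴⁺/Sn²⁺) > E°(Fe²⁺/Fe), Sn⁴⁺/Sn²⁺ serves as the cathode.
E°cell = +0.157 − (−0.449) = +0.606 V, with n = 2 electrons transferred.
For the overall reaction Sn⁴⁺(aq) + Fe(s) → Sn²⁺(aq) + Fe²⁺(aq), Q = ([Sn²⁺(aq)]·[Fe²⁺(aq)]) / [Sn⁴⁺(aq)] = 9.05×10^−6, giving log Q = −5.043.
By the Nernst equation, E = +0.606 − (0.0621/2)·(−5.043) = +0.76 V.

+0.76 V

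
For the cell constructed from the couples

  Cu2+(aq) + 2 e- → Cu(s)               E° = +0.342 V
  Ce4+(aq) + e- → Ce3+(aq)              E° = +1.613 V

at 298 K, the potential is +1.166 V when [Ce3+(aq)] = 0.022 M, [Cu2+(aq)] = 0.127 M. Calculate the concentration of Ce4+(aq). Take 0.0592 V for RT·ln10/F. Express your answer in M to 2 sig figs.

The Ce⁴⁺/Ce³⁺ couple has the larger reduction potential, so it is the cathode: E°cell = +1.613 − (+0.342) = +1.271 V and n = 2.
Rearranging E = E° − (0.0592/n)·log Q gives log Q = 2(+1.271 − (+1.166))/0.0592 = 3.547.
For 2 Ce4+(aq) + Cu(s) → 2 Ce3+(aq) + Cu2+(aq), the reaction quotient is Q = ([Ce3+(aq)]^2·[Cu2+(aq)]) / [Ce4+(aq)]^2.
Substituting the known concentrations and solving, log [Ce4+(aq)] = −3.879 and [Ce4+(aq)] = 0.00013 M.

0.00013 M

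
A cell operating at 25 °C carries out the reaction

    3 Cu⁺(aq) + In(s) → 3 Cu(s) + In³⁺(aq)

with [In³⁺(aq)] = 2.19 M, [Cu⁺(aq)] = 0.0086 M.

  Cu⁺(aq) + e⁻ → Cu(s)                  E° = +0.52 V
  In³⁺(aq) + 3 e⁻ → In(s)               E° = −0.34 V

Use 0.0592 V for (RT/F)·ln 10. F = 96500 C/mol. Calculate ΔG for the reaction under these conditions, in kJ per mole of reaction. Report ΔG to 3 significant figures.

E°cell = +0.52 − (−0.34) = +0.86 V; the balanced reaction transfers n = 3 electrons.
Q = [In³⁺(aq)] / [Cu⁺(aq)]^3 = 3.44×10^6, so log Q = 6.537 and E = +0.86 − (0.0592/3)(6.537) = +0.7310 V.
Finally ΔG = −nFE = −(3)(96500 C/mol)(+0.7310 V) = −212 kJ/mol.

−212 kJ/mol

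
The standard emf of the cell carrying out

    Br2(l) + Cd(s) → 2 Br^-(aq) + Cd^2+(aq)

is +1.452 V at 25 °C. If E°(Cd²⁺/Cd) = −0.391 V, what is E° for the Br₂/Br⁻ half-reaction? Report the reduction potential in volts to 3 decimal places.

+1.061 V

In the reaction as written the Br₂/Br⁻ couple is reduced (cathode) and Cd²⁺/Cd is oxidized (anode), so E°cell = E°(Br₂/Br⁻) − E°(Cd²⁺/Cd).
E°(Br₂/Br⁻) = E°cell + E°(anode) = +1.452 + (−0.391) = +1.061 V.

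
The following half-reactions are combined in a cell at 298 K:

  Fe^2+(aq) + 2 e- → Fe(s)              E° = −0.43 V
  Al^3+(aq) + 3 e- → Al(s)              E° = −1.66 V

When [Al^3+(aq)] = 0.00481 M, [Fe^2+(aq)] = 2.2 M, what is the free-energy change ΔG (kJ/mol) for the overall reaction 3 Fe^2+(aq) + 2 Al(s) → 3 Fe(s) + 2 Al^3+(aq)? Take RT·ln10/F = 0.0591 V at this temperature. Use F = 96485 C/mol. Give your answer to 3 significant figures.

−744 kJ/mol

With Fe²⁺/Fe reduced at the cathode, E°cell = −0.43 − (−1.66) = +1.23 V and n = 6.
The reaction quotient is [Al^3+(aq)]^2 / [Fe^2+(aq)]^3 = 2.17×10^−6; by Nernst, E = +1.23 − (0.0591/6)(−5.663) = +1.2858 V.
ΔG = −nFE = −(6)(96485)(+1.2858) J/mol = −744 kJ/mol.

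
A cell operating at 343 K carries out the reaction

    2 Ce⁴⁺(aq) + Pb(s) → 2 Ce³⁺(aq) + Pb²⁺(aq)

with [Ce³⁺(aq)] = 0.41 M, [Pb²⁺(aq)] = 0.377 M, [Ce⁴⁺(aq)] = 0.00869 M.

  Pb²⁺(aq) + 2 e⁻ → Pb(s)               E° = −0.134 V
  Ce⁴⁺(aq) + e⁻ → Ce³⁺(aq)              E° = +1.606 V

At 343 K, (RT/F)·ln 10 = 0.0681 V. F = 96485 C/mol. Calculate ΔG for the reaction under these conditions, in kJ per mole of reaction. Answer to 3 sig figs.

With Ce⁴⁺/Ce³⁺ reduced at the cathode, E°cell = +1.606 − (−0.134) = +1.740 V and n = 2.
Here Q = ([Ce³⁺(aq)]^2·[Pb²⁺(aq)]) / [Ce⁴⁺(aq)]^2 = 839 (log Q = 2.924), giving E = +1.740 − (0.0681/2)·(2.924) = +1.6404 V.
Then ΔG = −nFE = −2 × 96485 × +1.6404 J/mol = −317 kJ/mol.

−317 kJ/mol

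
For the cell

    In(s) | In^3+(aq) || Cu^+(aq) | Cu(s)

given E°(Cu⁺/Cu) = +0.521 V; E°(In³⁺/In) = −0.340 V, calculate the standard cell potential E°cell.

By convention the left-hand electrode in cell notation is the anode (oxidation) and the right-hand electrode is the cathode (reduction).
E°cell = E°(right) − E°(left) = +0.521 − (−0.340) = +0.861 V.

+0.861 V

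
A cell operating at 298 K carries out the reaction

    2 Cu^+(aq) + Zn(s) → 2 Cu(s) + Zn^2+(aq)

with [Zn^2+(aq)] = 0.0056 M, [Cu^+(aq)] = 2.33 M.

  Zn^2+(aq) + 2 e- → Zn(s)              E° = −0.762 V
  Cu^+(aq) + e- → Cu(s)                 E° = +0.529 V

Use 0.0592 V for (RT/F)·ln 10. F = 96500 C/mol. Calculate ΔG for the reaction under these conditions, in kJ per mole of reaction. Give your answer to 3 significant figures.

−266 kJ/mol

With Cu⁺/Cu reduced at the cathode, E°cell = +0.529 − (−0.762) = +1.291 V and n = 2.
Here Q = [Zn^2+(aq)] / [Cu^+(aq)]^2 = 0.00103 (log Q = −2.987), giving E = +1.291 − (0.0592/2)·(−2.987) = +1.3794 V.
Finally ΔG = −nFE = −(2)(96500 C/mol)(+1.3794 V) = −266 kJ/mol.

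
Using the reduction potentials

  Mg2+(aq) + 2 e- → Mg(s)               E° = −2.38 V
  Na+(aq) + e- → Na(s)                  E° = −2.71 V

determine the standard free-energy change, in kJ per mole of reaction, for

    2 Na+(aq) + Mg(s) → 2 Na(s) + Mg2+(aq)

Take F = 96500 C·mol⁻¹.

In the reaction as written Na+(aq) is reduced, so the Na⁺/Na couple is the cathode and Mg²⁺/Mg is the anode.
E°cell = −2.71 − (−2.38) = −0.33 V; balancing electrons gives n = 2.
ΔG° = −nFE°cell = −(2)(96500)(−0.33) J/mol = +63.7 kJ/mol.

+63.7 kJ/mol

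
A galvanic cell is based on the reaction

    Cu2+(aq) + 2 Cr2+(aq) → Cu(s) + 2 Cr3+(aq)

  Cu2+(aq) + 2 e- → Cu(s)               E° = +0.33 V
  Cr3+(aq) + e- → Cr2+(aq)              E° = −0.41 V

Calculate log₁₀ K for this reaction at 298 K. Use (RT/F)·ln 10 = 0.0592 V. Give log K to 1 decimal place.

log K = 25.0

The Cu²⁺/Cu couple is reduced (cathode); E°cell = +0.33 − (−0.41) = +0.74 V with n = 2.
At equilibrium E = 0, so log K = nE°cell / 0.0592 = (2)(+0.74) / 0.0592 = 25.0.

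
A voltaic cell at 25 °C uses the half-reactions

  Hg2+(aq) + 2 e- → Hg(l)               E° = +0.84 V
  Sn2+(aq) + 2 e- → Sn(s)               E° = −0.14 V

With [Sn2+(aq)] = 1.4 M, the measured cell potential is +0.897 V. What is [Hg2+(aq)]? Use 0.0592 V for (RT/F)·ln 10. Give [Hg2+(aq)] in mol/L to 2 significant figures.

0.0022 M

Hg²⁺/Hg is the cathode (higher E°); E°cell = +0.84 − (−0.14) = +0.98 V with n = 2.
From the Nernst equation, log Q = n(E° − E)/0.0592 = 2·(+0.98 − (+0.897))/0.0592 = 2.804.
Balancing electrons gives Hg2+(aq) + Sn(s) → Hg(l) + Sn2+(aq); thus Q = [Sn2+(aq)] / [Hg2+(aq)].
Solving for the unknown gives log [Hg2+(aq)] = −2.658, so [Hg2+(aq)] ≈ 0.0022 M.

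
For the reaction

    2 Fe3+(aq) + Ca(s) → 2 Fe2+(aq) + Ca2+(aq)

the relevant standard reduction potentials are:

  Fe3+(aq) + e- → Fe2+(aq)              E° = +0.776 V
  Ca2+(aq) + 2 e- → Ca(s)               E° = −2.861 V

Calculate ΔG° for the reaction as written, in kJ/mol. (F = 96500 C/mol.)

−702 kJ/mol

In the reaction as written Fe3+(aq) is reduced, so the Fe³⁺/Fe²⁺ couple is the cathode and Ca²⁺/Ca is the anode.
E°cell = +0.776 − (−2.861) = +3.637 V; balancing electrons gives n = 2.
ΔG° = −nFE°cell = −(2)(96500)(+3.637) J/mol = −702 kJ/mol.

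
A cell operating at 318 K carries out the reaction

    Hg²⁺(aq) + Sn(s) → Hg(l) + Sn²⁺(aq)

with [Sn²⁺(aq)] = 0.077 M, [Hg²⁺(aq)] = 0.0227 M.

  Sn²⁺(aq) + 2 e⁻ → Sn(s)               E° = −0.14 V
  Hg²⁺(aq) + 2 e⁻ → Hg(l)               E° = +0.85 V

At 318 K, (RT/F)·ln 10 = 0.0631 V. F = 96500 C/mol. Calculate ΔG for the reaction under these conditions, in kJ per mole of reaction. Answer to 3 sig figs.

−188 kJ/mol

E°cell = +0.85 − (−0.14) = +0.99 V; the balanced reaction transfers n = 2 electrons.
Here Q = [Sn²⁺(aq)] / [Hg²⁺(aq)] = 3.39 (log Q = 0.530), giving E = +0.99 − (0.0631/2)·(0.530) = +0.9733 V.
Finally ΔG = −nFE = −(2)(96500 C/mol)(+0.9733 V) = −188 kJ/mol.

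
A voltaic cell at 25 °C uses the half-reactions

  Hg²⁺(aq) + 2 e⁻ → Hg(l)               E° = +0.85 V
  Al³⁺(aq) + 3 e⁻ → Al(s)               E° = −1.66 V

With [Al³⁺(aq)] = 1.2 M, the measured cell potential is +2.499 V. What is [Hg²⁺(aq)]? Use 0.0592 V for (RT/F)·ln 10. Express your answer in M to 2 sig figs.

With Hg²⁺/Hg at the cathode and Al³⁺/Al at the anode, E°cell = +0.85 − (−1.66) = +2.51 V (n = 6).
Since E = E° − (0.0592/n)·log Q, log Q = n(E° − E)/0.0592 = 1.115.
The balanced reaction is 3 Hg²⁺(aq) + 2 Al(s) → 3 Hg(l) + 2 Al³⁺(aq), so Q = [Al³⁺(aq)]^2 / [Hg²⁺(aq)]^3.
Substituting the known concentrations and solving, log [Hg²⁺(aq)] = −0.319 and [Hg²⁺(aq)] = 0.48 M.

0.48 M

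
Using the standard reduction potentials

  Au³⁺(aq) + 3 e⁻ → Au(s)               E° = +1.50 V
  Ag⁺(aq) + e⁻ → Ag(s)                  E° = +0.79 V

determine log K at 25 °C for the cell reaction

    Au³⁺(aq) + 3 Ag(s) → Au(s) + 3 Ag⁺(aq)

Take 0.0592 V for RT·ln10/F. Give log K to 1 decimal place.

The Au³⁺/Au couple is reduced (cathode); E°cell = +1.50 − (+0.79) = +0.71 V with n = 3.
At equilibrium E = 0, so log K = nE°cell / 0.0592 = (3)(+0.71) / 0.0592 = 36.0.

log K = 36.0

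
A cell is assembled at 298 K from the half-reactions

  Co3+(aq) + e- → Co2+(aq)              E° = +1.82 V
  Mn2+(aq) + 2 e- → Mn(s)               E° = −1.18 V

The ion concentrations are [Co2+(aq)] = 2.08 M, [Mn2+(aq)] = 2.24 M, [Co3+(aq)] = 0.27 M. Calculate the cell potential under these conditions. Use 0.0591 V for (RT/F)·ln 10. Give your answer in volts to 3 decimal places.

Since E°(Co³⁺/Co²⁺) > E°(Mn²⁺/Mn), Co³⁺/Co²⁺ serves as the cathode.
E°cell = +1.82 − (−1.18) = +3.00 V, with n = 2 electrons transferred.
For the overall reaction 2 Co3+(aq) + Mn(s) → 2 Co2+(aq) + Mn2+(aq), Q = ([Co2+(aq)]^2·[Mn2+(aq)]) / [Co3+(aq)]^2 = 133, giving log Q = 2.124.
By the Nernst equation, E = +3.00 − (0.0591/2)·(2.124) = +2.937 V.

+2.937 V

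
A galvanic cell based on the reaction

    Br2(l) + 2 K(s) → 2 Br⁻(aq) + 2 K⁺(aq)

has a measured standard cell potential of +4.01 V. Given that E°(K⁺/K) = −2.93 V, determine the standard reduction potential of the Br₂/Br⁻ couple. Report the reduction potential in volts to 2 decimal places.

In the reaction as written the Br₂/Br⁻ couple is reduced (cathode) and K⁺/K is oxidized (anode), so E°cell = E°(Br₂/Br⁻) − E°(K⁺/K).
E°(Br₂/Br⁻) = E°cell + E°(anode) = +4.01 + (−2.93) = +1.08 V.

+1.08 V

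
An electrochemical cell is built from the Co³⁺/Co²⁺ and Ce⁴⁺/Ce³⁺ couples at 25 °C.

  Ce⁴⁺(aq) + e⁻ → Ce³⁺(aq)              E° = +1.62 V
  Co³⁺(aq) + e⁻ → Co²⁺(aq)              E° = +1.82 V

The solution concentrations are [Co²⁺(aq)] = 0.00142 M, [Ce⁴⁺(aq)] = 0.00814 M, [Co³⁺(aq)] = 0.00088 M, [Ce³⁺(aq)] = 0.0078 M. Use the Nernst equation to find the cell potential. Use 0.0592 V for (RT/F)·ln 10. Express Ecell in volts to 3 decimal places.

+0.187 V

The Co³⁺/Co²⁺ couple has the more positive E°, so it is the cathode; Ce⁴⁺/Ce³⁺ is the anode.
E°cell = E°cat − E°an = +1.82 − (+1.62) = +0.20 V; n = 1.
For the overall reaction Co³⁺(aq) + Ce³⁺(aq) → Co²⁺(aq) + Ce⁴⁺(aq), Q = ([Co²⁺(aq)]·[Ce⁴⁺(aq)]) / ([Co³⁺(aq)]·[Ce³⁺(aq)]) = 1.68, giving log Q = 0.226.
E = E° − (0.0592/n)·log Q = +0.20 − (0.0592/1)(0.226) = +0.187 V.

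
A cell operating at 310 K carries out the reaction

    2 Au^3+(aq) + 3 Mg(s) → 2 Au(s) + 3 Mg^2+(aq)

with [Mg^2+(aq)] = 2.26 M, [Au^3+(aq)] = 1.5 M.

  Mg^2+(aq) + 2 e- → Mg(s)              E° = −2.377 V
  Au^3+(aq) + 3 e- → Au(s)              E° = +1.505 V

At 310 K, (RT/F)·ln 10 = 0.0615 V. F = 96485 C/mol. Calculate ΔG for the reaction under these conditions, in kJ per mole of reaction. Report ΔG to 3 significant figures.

−2240 kJ/mol

The standard cell potential is +1.505 − (−2.377) = +3.882 V, with n = 6 electrons in the balanced equation.
Here Q = [Mg^2+(aq)]^3 / [Au^3+(aq)]^2 = 5.13 (log Q = 0.710), giving E = +3.882 − (0.0615/6)·(0.710) = +3.8747 V.
ΔG = −nFE = −(6)(96485)(+3.8747) J/mol = −2240 kJ/mol.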